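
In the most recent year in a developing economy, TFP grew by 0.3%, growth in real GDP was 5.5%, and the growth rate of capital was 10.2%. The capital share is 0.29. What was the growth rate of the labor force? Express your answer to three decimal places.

Labor's share = 1 − 0.29 = 0.71.
gY = gA + 0.29×10.2 + 0.71×g.
0.71×g = 5.5 − 0.3 − 2.958 = 2.242.
g = 2.242 / 0.71 = 3.15775%.

3.158%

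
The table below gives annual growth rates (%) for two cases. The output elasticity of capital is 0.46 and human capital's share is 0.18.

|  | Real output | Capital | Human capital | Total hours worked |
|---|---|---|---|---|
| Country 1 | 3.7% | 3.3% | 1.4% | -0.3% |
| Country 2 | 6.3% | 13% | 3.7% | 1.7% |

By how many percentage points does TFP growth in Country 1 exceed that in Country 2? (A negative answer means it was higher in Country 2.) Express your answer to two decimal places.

Labor's share = 1 − 0.46 − 0.18 = 0.36.
Country 1: TFP = 3.7 − 1.518 − 0.252 + 0.108 = 2.038%.
Country 2: TFP = 6.3 − 5.98 − 0.666 − 0.612 = -0.958%.
Difference = 2.038 − (-0.958) = 2.996 pp.

3.00 percentage points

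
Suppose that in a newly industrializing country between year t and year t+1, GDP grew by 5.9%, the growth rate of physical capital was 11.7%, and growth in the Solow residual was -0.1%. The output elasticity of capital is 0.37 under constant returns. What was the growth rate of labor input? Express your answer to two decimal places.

Labor's share = 1 − 0.37 = 0.63.
gY = gA + 0.37×11.7 + 0.63×g.
0.63×g = 5.9 + 0.1 − 4.329 = 1.671.
g = 1.671 / 0.63 = 2.6524%.

Labor input grew 2.65%.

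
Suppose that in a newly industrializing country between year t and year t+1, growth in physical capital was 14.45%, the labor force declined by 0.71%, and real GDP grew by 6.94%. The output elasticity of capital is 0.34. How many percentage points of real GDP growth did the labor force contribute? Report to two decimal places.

-0.47

Labor's share = 1 − 0.34 = 0.66.
Contribution = share × growth = 0.66 × (-0.71) = -0.4686 pp.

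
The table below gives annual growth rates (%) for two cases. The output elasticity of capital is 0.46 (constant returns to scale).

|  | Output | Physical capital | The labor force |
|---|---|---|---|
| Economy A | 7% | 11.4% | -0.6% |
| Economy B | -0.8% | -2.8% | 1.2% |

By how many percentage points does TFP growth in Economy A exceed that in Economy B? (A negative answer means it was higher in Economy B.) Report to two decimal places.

2.24 percentage points

Labor's share = 1 − 0.46 = 0.54.
Economy A: TFP = 7 − 5.244 + 0.324 = 2.08%.
Economy B: TFP = -0.8 + 1.288 − 0.648 = -0.16%.
Difference = 2.08 − (-0.16) = 2.24 pp.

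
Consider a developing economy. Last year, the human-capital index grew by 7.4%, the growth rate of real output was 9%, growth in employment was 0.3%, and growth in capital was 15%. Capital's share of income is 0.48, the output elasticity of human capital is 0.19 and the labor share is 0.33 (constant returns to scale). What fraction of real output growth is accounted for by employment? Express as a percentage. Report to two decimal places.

Employment accounted for 1.10% of growth.

Labor's share = 1 − 0.48 − 0.19 = 0.33.
Employment contributed 0.33 × 0.3 = 0.099 pp.
Share of growth = 0.099 / 9 × 100 = 1.1%.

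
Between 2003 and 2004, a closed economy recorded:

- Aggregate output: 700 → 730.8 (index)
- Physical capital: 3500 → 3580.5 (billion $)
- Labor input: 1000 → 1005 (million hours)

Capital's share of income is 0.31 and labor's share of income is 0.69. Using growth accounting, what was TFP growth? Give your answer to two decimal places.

Aggregate output growth = (730.8 − 700) / 700 = 4.4%.
Physical capital growth = (3580.5 − 3500) / 3500 = 2.3%.
Labor input growth = (1005 − 1000) / 1000 = 0.5%.
Labor's share = 1 − 0.31 = 0.69.
Physical capital: 0.31 × 2.3 = 0.713 pp.
Labor input: 0.69 × 0.5 = 0.345 pp.
TFP growth = 4.4 − 1.058 = 3.342%.

TFP growth was 3.34%.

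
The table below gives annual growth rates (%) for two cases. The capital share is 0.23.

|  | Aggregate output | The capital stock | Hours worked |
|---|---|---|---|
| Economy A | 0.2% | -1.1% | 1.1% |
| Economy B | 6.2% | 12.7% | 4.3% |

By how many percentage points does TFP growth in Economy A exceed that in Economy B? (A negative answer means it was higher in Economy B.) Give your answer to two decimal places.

-0.36 percentage points

Labor's share = 1 − 0.23 = 0.77.
Economy A: TFP = 0.2 + 0.253 − 0.847 = -0.394%.
Economy B: TFP = 6.2 − 2.921 − 3.311 = -0.032%.
Difference = -0.394 − (-0.032) = -0.362 pp.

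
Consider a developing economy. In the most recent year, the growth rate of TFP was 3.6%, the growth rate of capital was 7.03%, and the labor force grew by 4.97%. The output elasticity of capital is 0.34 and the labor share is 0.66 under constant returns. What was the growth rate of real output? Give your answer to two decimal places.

Labor's share = 1 − 0.34 = 0.66.
Capital: 0.34 × 7.03 = 2.3902 pp.
The labor force: 0.66 × 4.97 = 3.2802 pp.
Output growth = 3.6 + 5.6704 = 9.2704%.

9.27%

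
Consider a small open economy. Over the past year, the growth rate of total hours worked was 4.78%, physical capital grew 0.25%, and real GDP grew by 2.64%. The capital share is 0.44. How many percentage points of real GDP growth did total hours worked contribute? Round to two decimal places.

Labor's share = 1 − 0.44 = 0.56.
Contribution = share × growth = 0.56 × 4.78 = 2.6768 pp.

2.68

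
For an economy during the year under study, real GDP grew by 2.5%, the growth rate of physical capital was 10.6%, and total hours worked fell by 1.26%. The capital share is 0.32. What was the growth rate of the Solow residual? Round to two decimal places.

Labor's share = 1 − 0.32 = 0.68.
Physical capital: 0.32 × 10.6 = 3.392 pp.
Total hours worked: 0.68 × (-1.26) = -0.8568 pp.
TFP growth = 2.5 − 2.5352 = -0.0352%.

-0.04%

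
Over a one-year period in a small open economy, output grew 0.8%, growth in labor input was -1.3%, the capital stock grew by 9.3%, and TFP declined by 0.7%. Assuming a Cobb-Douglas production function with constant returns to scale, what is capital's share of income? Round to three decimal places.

gY = gA + α·gK + (1−α)·gL, so gY − gA − gL = α(gK − gL).
0.8 + 0.7 + 1.3 = α × (9.3 − (-1.3)).
2.8 = 10.6 α, so α = 0.26415.

0.264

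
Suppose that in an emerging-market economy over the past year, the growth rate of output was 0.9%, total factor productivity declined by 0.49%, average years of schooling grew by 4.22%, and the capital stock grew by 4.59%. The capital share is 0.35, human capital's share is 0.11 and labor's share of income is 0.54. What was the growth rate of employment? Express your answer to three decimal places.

Labor's share = 1 − 0.35 − 0.11 = 0.54.
gY = gA + 0.35×4.59 + 0.11×4.22 + 0.54×g.
0.54×g = 0.9 + 0.49 − 2.0707 = -0.6807.
g = -0.6807 / 0.54 = -1.26056%.

-1.261%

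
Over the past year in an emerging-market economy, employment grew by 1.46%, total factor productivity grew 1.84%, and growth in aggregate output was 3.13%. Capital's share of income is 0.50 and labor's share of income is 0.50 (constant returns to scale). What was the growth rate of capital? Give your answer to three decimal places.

Labor's share = 1 − 0.5 = 0.5.
gY = gA + 0.5×1.46 + 0.5×g.
0.5×g = 3.13 − 1.84 − 0.73 = 0.56.
g = 0.56 / 0.5 = 1.12%.

1.120%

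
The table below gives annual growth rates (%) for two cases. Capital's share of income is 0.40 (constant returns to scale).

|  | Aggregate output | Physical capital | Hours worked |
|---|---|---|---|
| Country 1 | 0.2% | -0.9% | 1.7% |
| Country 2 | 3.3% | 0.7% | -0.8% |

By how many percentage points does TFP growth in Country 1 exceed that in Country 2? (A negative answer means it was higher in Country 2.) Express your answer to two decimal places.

-3.96 percentage points

Labor's share = 1 − 0.4 = 0.6.
Country 1: TFP = 0.2 + 0.36 − 1.02 = -0.46%.
Country 2: TFP = 3.3 − 0.28 + 0.48 = 3.5%.
Difference = -0.46 − (3.5) = -3.96 pp.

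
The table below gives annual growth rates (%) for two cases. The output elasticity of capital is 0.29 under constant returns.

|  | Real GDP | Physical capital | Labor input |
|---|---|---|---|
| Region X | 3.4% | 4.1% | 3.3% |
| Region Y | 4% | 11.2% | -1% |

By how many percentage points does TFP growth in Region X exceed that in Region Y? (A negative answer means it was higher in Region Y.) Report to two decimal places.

Labor's share = 1 − 0.29 = 0.71.
Region X: TFP = 3.4 − 1.189 − 2.343 = -0.132%.
Region Y: TFP = 4 − 3.248 + 0.71 = 1.462%.
Difference = -0.132 − (1.462) = -1.594 pp.

-1.59 percentage points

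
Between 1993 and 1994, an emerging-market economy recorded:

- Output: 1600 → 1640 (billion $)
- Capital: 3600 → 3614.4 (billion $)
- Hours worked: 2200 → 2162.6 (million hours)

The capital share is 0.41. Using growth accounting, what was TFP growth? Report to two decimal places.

Output growth = (1640 − 1600) / 1600 = 2.5%.
Capital growth = (3614.4 − 3600) / 3600 = 0.4%.
Hours worked growth = (2162.6 − 2200) / 2200 = -1.7%.
Labor's share = 1 − 0.41 = 0.59.
Capital: 0.41 × 0.4 = 0.164 pp.
Hours worked: 0.59 × (-1.7) = -1.003 pp.
TFP growth = 2.5 + 0.839 = 3.339%.

3.34%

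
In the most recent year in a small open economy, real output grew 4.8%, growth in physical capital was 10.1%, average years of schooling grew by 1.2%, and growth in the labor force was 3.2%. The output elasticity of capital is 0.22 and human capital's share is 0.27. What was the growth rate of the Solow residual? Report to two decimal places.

0.62%

Labor's share = 1 − 0.22 − 0.27 = 0.51.
Physical capital: 0.22 × 10.1 = 2.222 pp.
Average years of schooling: 0.27 × 1.2 = 0.324 pp.
The labor force: 0.51 × 3.2 = 1.632 pp.
TFP growth = 4.8 − 4.178 = 0.622%.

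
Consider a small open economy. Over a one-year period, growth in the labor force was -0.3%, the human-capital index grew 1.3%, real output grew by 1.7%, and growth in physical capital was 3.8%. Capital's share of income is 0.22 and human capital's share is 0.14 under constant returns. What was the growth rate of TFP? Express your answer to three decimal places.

Labor's share = 1 − 0.22 − 0.14 = 0.64.
Physical capital: 0.22 × 3.8 = 0.836 pp.
The human-capital index: 0.14 × 1.3 = 0.182 pp.
The labor force: 0.64 × (-0.3) = -0.192 pp.
TFP growth = 1.7 − 0.826 = 0.874%.

0.874%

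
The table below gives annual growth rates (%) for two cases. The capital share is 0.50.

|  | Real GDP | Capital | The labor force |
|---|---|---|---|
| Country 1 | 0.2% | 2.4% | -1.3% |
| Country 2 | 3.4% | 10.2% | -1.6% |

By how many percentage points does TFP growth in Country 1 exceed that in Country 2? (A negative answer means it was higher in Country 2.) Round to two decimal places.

0.55 percentage points

Labor's share = 1 − 0.5 = 0.5.
Country 1: TFP = 0.2 − 1.2 + 0.65 = -0.35%.
Country 2: TFP = 3.4 − 5.1 + 0.8 = -0.9%.
Difference = -0.35 − (-0.9) = 0.55 pp.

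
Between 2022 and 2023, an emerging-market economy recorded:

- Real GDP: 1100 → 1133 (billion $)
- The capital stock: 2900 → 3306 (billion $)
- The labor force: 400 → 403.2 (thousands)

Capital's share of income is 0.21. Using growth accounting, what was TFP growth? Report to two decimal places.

-0.57%

Real GDP growth = (1133 − 1100) / 1100 = 3%.
The capital stock growth = (3306 − 2900) / 2900 = 14%.
The labor force growth = (403.2 − 400) / 400 = 0.8%.
Labor's share = 1 − 0.21 = 0.79.
The capital stock: 0.21 × 14 = 2.94 pp.
The labor force: 0.79 × 0.8 = 0.632 pp.
TFP growth = 3 − 3.572 = -0.572%.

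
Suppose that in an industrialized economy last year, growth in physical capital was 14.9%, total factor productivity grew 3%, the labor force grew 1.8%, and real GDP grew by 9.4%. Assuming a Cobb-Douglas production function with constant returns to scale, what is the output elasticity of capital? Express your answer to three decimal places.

gY = gA + α·gK + (1−α)·gL, so gY − gA − gL = α(gK − gL).
9.4 − 3 − 1.8 = α × (14.9 − 1.8).
4.6 = 13.1 α, so α = 0.35115.

0.351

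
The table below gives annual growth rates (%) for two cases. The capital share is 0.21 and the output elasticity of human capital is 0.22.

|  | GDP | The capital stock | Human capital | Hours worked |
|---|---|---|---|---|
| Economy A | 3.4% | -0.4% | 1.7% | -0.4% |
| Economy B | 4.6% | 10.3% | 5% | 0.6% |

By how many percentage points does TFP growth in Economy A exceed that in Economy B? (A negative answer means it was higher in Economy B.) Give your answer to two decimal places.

Labor's share = 1 − 0.21 − 0.22 = 0.57.
Economy A: TFP = 3.4 + 0.084 − 0.374 + 0.228 = 3.338%.
Economy B: TFP = 4.6 − 2.163 − 1.1 − 0.342 = 0.995%.
Difference = 3.338 − (0.995) = 2.343 pp.

2.34 percentage points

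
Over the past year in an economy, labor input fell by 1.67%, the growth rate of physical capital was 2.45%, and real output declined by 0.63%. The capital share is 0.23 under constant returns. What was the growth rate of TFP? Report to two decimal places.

Labor's share = 1 − 0.23 = 0.77.
Physical capital: 0.23 × 2.45 = 0.5635 pp.
Labor input: 0.77 × (-1.67) = -1.2859 pp.
TFP growth = -0.63 + 0.7224 = 0.0924%.

TFP grew 0.09%.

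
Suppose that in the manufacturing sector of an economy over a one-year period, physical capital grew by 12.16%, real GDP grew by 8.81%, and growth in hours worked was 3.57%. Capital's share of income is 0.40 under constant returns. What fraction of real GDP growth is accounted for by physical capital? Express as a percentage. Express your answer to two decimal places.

Physical capital accounted for 55.21% of growth.

Physical capital contributed 0.4 × 12.16 = 4.864 pp.
Share of growth = 4.864 / 8.81 × 100 = 55.21%.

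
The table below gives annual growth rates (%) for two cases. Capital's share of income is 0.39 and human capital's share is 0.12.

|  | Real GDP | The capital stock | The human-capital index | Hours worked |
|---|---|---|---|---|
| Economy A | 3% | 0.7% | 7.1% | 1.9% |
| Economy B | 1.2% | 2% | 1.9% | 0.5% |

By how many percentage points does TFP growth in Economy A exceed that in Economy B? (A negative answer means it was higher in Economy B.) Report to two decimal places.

1.00 percentage points

Labor's share = 1 − 0.39 − 0.12 = 0.49.
Economy A: TFP = 3 − 0.273 − 0.852 − 0.931 = 0.944%.
Economy B: TFP = 1.2 − 0.78 − 0.228 − 0.245 = -0.053%.
Difference = 0.944 − (-0.053) = 0.997 pp.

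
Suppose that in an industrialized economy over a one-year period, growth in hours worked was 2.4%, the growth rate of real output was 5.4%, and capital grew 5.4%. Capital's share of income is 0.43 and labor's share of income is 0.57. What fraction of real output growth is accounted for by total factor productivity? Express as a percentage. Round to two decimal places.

Total factor productivity accounted for 31.67% of growth.

Labor's share = 1 − 0.43 = 0.57.
Capital: 0.43 × 5.4 = 2.322 pp.
Hours worked: 0.57 × 2.4 = 1.368 pp.
TFP growth = 5.4 − 3.69 = 1.71%.
TFP share of growth = 1.71 / 5.4 × 100 = 31.6667%.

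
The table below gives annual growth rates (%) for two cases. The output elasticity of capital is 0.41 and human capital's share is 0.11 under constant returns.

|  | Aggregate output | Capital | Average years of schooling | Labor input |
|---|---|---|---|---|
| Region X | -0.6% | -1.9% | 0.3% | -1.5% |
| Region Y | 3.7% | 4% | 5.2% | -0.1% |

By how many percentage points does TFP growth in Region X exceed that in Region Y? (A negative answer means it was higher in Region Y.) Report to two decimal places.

Labor's share = 1 − 0.41 − 0.11 = 0.48.
Region X: TFP = -0.6 + 0.779 − 0.033 + 0.72 = 0.866%.
Region Y: TFP = 3.7 − 1.64 − 0.572 + 0.048 = 1.536%.
Difference = 0.866 − (1.536) = -0.67 pp.

-0.67 percentage points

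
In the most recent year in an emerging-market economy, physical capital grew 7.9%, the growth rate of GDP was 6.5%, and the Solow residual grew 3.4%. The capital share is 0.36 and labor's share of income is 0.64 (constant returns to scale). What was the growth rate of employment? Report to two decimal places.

0.40%

Labor's share = 1 − 0.36 = 0.64.
gY = gA + 0.36×7.9 + 0.64×g.
0.64×g = 6.5 − 3.4 − 2.844 = 0.256.
g = 0.256 / 0.64 = 0.4%.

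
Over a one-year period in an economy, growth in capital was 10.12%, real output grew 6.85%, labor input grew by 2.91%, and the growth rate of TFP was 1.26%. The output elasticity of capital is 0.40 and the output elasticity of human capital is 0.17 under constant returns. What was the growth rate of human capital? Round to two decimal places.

Labor's share = 1 − 0.4 − 0.17 = 0.43.
gY = gA + 0.4×10.12 + 0.43×2.91 + 0.17×g.
0.17×g = 6.85 − 1.26 − 5.2993 = 0.2907.
g = 0.2907 / 0.17 = 1.71%.

1.71%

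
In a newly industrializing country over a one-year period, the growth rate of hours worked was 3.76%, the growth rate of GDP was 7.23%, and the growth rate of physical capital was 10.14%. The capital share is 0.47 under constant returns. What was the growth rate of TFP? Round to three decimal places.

Labor's share = 1 − 0.47 = 0.53.
Physical capital: 0.47 × 10.14 = 4.7658 pp.
Hours worked: 0.53 × 3.76 = 1.9928 pp.
TFP growth = 7.23 − 6.7586 = 0.4714%.

0.471%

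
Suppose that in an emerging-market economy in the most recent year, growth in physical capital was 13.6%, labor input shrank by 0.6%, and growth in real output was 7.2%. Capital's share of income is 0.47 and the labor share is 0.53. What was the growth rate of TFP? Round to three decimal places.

1.126%

Labor's share = 1 − 0.47 = 0.53.
Physical capital: 0.47 × 13.6 = 6.392 pp.
Labor input: 0.53 × (-0.6) = -0.318 pp.
TFP growth = 7.2 − 6.074 = 1.126%.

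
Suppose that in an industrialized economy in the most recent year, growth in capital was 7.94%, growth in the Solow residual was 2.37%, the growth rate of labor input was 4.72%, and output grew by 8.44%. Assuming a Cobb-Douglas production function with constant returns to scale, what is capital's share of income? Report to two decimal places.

gY = gA + α·gK + (1−α)·gL, so gY − gA − gL = α(gK − gL).
8.44 − 2.37 − 4.72 = α × (7.94 − 4.72).
1.35 = 3.22 α, so α = 0.4193.

α = 0.42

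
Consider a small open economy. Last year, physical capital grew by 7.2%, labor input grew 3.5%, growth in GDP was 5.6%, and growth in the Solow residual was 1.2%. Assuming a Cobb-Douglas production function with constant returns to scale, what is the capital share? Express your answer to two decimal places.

gY = gA + α·gK + (1−α)·gL, so gY − gA − gL = α(gK − gL).
5.6 − 1.2 − 3.5 = α × (7.2 − 3.5).
0.9 = 3.7 α, so α = 0.2432.

The capital share is 0.24.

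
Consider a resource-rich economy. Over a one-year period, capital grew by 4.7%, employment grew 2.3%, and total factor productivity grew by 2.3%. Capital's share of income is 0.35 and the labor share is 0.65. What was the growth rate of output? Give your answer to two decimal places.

Labor's share = 1 − 0.35 = 0.65.
Capital: 0.35 × 4.7 = 1.645 pp.
Employment: 0.65 × 2.3 = 1.495 pp.
Output growth = 2.3 + 3.14 = 5.44%.

5.44%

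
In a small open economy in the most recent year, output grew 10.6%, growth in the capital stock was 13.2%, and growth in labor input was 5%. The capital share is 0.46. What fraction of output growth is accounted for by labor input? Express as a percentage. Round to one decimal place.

Labor's share = 1 − 0.46 = 0.54.
Labor input contributed 0.54 × 5 = 2.7 pp.
Share of growth = 2.7 / 10.6 × 100 = 25.472%.

25.5%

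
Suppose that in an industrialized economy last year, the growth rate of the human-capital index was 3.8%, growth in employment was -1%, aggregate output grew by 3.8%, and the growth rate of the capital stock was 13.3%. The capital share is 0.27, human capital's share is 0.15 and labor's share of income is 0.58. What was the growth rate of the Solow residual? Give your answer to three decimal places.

Labor's share = 1 − 0.27 − 0.15 = 0.58.
The capital stock: 0.27 × 13.3 = 3.591 pp.
The human-capital index: 0.15 × 3.8 = 0.57 pp.
Employment: 0.58 × (-1) = -0.58 pp.
TFP growth = 3.8 − 3.581 = 0.219%.

The Solow residual grew 0.219%.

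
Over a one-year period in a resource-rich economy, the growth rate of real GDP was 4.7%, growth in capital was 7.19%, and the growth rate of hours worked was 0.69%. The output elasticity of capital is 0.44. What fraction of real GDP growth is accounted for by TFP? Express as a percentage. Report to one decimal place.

24.5%

Labor's share = 1 − 0.44 = 0.56.
Capital: 0.44 × 7.19 = 3.1636 pp.
Hours worked: 0.56 × 0.69 = 0.3864 pp.
TFP growth = 4.7 − 3.55 = 1.15%.
TFP share of growth = 1.15 / 4.7 × 100 = 24.468%.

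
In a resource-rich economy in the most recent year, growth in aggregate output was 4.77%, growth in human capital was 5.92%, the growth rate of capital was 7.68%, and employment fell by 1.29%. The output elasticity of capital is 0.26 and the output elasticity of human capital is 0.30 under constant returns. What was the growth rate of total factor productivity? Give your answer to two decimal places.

1.56%

Labor's share = 1 − 0.26 − 0.3 = 0.44.
Capital: 0.26 × 7.68 = 1.9968 pp.
Human capital: 0.3 × 5.92 = 1.776 pp.
Employment: 0.44 × (-1.29) = -0.5676 pp.
TFP growth = 4.77 − 3.2052 = 1.5648%.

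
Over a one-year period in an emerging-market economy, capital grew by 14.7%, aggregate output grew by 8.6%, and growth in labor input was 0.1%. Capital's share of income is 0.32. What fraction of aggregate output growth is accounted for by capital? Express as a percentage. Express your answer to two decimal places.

54.70%

Capital contributed 0.32 × 14.7 = 4.704 pp.
Share of growth = 4.704 / 8.6 × 100 = 54.6977%.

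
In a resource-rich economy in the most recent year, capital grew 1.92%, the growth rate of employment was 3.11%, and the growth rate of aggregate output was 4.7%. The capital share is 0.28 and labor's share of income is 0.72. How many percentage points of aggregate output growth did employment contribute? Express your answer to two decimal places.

Labor's share = 1 − 0.28 = 0.72.
Contribution = share × growth = 0.72 × 3.11 = 2.2392 pp.

2.24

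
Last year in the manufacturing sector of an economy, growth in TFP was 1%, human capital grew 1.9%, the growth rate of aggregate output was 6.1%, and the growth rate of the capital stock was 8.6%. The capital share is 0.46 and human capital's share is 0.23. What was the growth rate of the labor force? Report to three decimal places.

Labor's share = 1 − 0.46 − 0.23 = 0.31.
gY = gA + 0.46×8.6 + 0.23×1.9 + 0.31×g.
0.31×g = 6.1 − 1 − 4.393 = 0.707.
g = 0.707 / 0.31 = 2.28065%.

The labor force growth was 2.281%.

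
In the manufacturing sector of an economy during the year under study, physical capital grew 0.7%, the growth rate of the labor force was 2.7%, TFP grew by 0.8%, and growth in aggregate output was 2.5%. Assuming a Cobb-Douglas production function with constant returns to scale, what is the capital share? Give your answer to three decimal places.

gY = gA + α·gK + (1−α)·gL, so gY − gA − gL = α(gK − gL).
2.5 − 0.8 − 2.7 = α × (0.7 − 2.7).
-1 = -2 α, so α = 0.5.

α = 0.500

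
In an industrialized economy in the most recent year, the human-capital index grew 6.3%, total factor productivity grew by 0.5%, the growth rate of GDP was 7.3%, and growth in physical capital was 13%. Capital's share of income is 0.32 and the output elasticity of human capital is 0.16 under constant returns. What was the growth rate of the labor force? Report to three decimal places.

3.138%

Labor's share = 1 − 0.32 − 0.16 = 0.52.
gY = gA + 0.32×13 + 0.16×6.3 + 0.52×g.
0.52×g = 7.3 − 0.5 − 5.168 = 1.632.
g = 1.632 / 0.52 = 3.13846%.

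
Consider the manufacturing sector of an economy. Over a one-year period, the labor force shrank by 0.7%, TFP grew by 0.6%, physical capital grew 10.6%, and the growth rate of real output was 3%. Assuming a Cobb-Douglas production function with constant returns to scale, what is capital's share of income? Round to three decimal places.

gY = gA + α·gK + (1−α)·gL, so gY − gA − gL = α(gK − gL).
3 − 0.6 + 0.7 = α × (10.6 − (-0.7)).
3.1 = 11.3 α, so α = 0.27434.

α = 0.274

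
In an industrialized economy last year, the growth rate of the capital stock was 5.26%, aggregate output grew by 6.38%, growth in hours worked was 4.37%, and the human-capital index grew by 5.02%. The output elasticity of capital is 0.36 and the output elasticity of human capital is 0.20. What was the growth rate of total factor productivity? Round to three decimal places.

1.560%

Labor's share = 1 − 0.36 − 0.2 = 0.44.
The capital stock: 0.36 × 5.26 = 1.8936 pp.
The human-capital index: 0.2 × 5.02 = 1.004 pp.
Hours worked: 0.44 × 4.37 = 1.9228 pp.
TFP growth = 6.38 − 4.8204 = 1.5596%.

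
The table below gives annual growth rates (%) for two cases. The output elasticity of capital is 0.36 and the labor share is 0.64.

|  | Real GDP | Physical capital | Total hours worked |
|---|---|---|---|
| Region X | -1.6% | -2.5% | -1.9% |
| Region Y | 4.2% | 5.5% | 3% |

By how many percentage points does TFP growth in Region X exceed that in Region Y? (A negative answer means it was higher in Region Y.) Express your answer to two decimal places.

0.22 percentage points

Labor's share = 1 − 0.36 = 0.64.
Region X: TFP = -1.6 + 0.9 + 1.216 = 0.516%.
Region Y: TFP = 4.2 − 1.98 − 1.92 = 0.3%.
Difference = 0.516 − (0.3) = 0.216 pp.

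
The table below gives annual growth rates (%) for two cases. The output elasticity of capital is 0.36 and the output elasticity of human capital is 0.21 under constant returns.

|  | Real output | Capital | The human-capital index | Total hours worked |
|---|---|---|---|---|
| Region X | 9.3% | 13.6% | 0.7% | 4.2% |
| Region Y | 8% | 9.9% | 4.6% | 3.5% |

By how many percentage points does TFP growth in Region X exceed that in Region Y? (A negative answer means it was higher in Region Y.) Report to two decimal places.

0.49 percentage points

Labor's share = 1 − 0.36 − 0.21 = 0.43.
Region X: TFP = 9.3 − 4.896 − 0.147 − 1.806 = 2.451%.
Region Y: TFP = 8 − 3.564 − 0.966 − 1.505 = 1.965%.
Difference = 2.451 − (1.965) = 0.486 pp.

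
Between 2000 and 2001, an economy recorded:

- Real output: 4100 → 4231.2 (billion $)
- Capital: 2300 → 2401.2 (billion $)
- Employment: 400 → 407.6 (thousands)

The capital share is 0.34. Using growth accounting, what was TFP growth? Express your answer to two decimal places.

Real output growth = (4231.2 − 4100) / 4100 = 3.2%.
Capital growth = (2401.2 − 2300) / 2300 = 4.4%.
Employment growth = (407.6 − 400) / 400 = 1.9%.
Labor's share = 1 − 0.34 = 0.66.
Capital: 0.34 × 4.4 = 1.496 pp.
Employment: 0.66 × 1.9 = 1.254 pp.
TFP growth = 3.2 − 2.75 = 0.45%.

TFP grew 0.45%.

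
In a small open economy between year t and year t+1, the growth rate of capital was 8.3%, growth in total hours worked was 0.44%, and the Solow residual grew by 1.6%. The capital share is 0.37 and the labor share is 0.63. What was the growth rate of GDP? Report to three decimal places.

4.948%

Labor's share = 1 − 0.37 = 0.63.
Capital: 0.37 × 8.3 = 3.071 pp.
Total hours worked: 0.63 × 0.44 = 0.2772 pp.
Output growth = 1.6 + 3.3482 = 4.9482%.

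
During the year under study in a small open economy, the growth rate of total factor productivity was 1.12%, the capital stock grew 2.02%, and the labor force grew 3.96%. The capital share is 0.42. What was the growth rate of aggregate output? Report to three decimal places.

Labor's share = 1 − 0.42 = 0.58.
The capital stock: 0.42 × 2.02 = 0.8484 pp.
The labor force: 0.58 × 3.96 = 2.2968 pp.
Output growth = 1.12 + 3.1452 = 4.2652%.

4.265%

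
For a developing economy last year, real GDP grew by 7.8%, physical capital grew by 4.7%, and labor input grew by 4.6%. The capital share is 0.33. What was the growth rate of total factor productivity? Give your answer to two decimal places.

Labor's share = 1 − 0.33 = 0.67.
Physical capital: 0.33 × 4.7 = 1.551 pp.
Labor input: 0.67 × 4.6 = 3.082 pp.
TFP growth = 7.8 − 4.633 = 3.167%.

3.17%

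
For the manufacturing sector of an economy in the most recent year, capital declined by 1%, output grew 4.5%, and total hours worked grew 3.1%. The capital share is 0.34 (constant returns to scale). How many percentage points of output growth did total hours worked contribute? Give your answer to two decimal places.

2.05 percentage points

Labor's share = 1 − 0.34 = 0.66.
Contribution = share × growth = 0.66 × 3.1 = 2.046 pp.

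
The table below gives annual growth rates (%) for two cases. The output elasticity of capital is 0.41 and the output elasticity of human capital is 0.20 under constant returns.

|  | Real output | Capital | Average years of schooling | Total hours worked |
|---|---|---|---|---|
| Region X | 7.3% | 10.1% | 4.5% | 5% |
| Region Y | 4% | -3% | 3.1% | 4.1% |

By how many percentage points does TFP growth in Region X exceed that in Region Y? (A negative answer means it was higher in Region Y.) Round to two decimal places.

-2.70 percentage points

Labor's share = 1 − 0.41 − 0.2 = 0.39.
Region X: TFP = 7.3 − 4.141 − 0.9 − 1.95 = 0.309%.
Region Y: TFP = 4 + 1.23 − 0.62 − 1.599 = 3.011%.
Difference = 0.309 − (3.011) = -2.702 pp.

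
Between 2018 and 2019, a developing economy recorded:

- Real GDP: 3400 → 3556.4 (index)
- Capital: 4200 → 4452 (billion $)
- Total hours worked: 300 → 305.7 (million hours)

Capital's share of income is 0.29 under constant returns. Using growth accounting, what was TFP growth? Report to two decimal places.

TFP grew 1.51%.

Real GDP growth = (3556.4 − 3400) / 3400 = 4.6%.
Capital growth = (4452 − 4200) / 4200 = 6%.
Total hours worked growth = (305.7 − 300) / 300 = 1.9%.
Labor's share = 1 − 0.29 = 0.71.
Capital: 0.29 × 6 = 1.74 pp.
Total hours worked: 0.71 × 1.9 = 1.349 pp.
TFP growth = 4.6 − 3.089 = 1.511%.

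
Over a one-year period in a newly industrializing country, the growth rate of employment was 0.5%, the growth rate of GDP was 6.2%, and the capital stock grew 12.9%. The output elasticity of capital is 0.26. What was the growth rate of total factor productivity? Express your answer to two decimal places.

Total factor productivity growth was 2.48%.

Labor's share = 1 − 0.26 = 0.74.
The capital stock: 0.26 × 12.9 = 3.354 pp.
Employment: 0.74 × 0.5 = 0.37 pp.
TFP growth = 6.2 − 3.724 = 2.476%.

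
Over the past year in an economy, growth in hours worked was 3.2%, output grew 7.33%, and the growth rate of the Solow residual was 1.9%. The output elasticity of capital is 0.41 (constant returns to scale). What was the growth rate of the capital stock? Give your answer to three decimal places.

The capital stock growth was 8.639%.

Labor's share = 1 − 0.41 = 0.59.
gY = gA + 0.59×3.2 + 0.41×g.
0.41×g = 7.33 − 1.9 − 1.888 = 3.542.
g = 3.542 / 0.41 = 8.63902%.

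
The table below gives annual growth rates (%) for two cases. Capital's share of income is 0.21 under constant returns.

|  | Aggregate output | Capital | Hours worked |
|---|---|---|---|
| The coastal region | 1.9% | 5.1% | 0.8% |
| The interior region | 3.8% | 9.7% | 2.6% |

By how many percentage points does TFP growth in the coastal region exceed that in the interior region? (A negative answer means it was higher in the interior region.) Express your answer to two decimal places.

Labor's share = 1 − 0.21 = 0.79.
The coastal region: TFP = 1.9 − 1.071 − 0.632 = 0.197%.
The interior region: TFP = 3.8 − 2.037 − 2.054 = -0.291%.
Difference = 0.197 − (-0.291) = 0.488 pp.

0.49 percentage points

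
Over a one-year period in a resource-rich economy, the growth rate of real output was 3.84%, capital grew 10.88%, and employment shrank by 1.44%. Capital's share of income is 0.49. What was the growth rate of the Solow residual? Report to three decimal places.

-0.757%

Labor's share = 1 − 0.49 = 0.51.
Capital: 0.49 × 10.88 = 5.3312 pp.
Employment: 0.51 × (-1.44) = -0.7344 pp.
TFP growth = 3.84 − 4.5968 = -0.7568%.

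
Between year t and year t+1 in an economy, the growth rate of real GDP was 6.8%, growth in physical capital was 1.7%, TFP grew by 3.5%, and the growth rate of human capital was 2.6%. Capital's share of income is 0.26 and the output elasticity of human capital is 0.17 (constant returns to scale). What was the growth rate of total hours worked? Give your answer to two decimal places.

Labor's share = 1 − 0.26 − 0.17 = 0.57.
gY = gA + 0.26×1.7 + 0.17×2.6 + 0.57×g.
0.57×g = 6.8 − 3.5 − 0.884 = 2.416.
g = 2.416 / 0.57 = 4.2386%.

Total hours worked growth was 4.24%.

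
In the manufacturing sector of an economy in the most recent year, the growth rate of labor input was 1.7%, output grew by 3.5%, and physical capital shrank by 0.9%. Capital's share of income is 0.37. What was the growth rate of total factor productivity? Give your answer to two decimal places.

Labor's share = 1 − 0.37 = 0.63.
Physical capital: 0.37 × (-0.9) = -0.333 pp.
Labor input: 0.63 × 1.7 = 1.071 pp.
TFP growth = 3.5 − 0.738 = 2.762%.

2.76%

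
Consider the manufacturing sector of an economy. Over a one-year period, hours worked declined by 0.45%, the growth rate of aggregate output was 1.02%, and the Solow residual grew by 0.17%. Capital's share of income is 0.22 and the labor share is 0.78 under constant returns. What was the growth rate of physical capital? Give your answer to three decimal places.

Labor's share = 1 − 0.22 = 0.78.
gY = gA + 0.78×(-0.45) + 0.22×g.
0.22×g = 1.02 − 0.17 + 0.351 = 1.201.
g = 1.201 / 0.22 = 5.45909%.

5.459%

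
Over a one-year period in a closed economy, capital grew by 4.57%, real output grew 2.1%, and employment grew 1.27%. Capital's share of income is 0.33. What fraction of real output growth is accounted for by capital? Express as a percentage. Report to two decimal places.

Capital contributed 0.33 × 4.57 = 1.5081 pp.
Share of growth = 1.5081 / 2.1 × 100 = 71.8143%.

71.81%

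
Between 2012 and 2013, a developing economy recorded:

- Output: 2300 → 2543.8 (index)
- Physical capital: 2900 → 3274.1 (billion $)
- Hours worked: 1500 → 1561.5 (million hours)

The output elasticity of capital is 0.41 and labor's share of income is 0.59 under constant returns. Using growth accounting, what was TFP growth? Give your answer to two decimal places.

2.89%

Output growth = (2543.8 − 2300) / 2300 = 10.6%.
Physical capital growth = (3274.1 − 2900) / 2900 = 12.9%.
Hours worked growth = (1561.5 − 1500) / 1500 = 4.1%.
Labor's share = 1 − 0.41 = 0.59.
Physical capital: 0.41 × 12.9 = 5.289 pp.
Hours worked: 0.59 × 4.1 = 2.419 pp.
TFP growth = 10.6 − 7.708 = 2.892%.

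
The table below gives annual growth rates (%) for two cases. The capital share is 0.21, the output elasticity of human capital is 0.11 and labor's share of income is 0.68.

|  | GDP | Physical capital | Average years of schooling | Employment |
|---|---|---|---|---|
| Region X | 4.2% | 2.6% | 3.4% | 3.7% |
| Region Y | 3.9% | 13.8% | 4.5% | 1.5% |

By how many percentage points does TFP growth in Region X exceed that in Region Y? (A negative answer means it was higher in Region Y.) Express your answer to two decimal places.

Labor's share = 1 − 0.21 − 0.11 = 0.68.
Region X: TFP = 4.2 − 0.546 − 0.374 − 2.516 = 0.764%.
Region Y: TFP = 3.9 − 2.898 − 0.495 − 1.02 = -0.513%.
Difference = 0.764 − (-0.513) = 1.277 pp.

1.28 percentage points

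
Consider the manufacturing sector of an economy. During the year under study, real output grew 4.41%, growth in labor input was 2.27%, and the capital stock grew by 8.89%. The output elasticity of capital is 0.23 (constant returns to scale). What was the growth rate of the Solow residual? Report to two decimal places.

Labor's share = 1 − 0.23 = 0.77.
The capital stock: 0.23 × 8.89 = 2.0447 pp.
Labor input: 0.77 × 2.27 = 1.7479 pp.
TFP growth = 4.41 − 3.7926 = 0.6174%.

The Solow residual grew 0.62%.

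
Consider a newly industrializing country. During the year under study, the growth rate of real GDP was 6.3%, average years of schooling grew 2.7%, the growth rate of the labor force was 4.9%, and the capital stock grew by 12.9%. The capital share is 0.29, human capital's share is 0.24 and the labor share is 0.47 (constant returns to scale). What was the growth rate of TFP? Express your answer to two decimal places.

-0.39%

Labor's share = 1 − 0.29 − 0.24 = 0.47.
The capital stock: 0.29 × 12.9 = 3.741 pp.
Average years of schooling: 0.24 × 2.7 = 0.648 pp.
The labor force: 0.47 × 4.9 = 2.303 pp.
TFP growth = 6.3 − 6.692 = -0.392%.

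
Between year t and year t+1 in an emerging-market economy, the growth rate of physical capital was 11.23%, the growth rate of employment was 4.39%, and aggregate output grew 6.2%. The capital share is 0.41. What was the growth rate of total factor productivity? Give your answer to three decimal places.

Labor's share = 1 − 0.41 = 0.59.
Physical capital: 0.41 × 11.23 = 4.6043 pp.
Employment: 0.59 × 4.39 = 2.5901 pp.
TFP growth = 6.2 − 7.1944 = -0.9944%.

-0.994%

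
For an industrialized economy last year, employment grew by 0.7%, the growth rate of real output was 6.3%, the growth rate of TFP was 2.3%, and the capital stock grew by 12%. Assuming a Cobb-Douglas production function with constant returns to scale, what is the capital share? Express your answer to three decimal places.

gY = gA + α·gK + (1−α)·gL, so gY − gA − gL = α(gK − gL).
6.3 − 2.3 − 0.7 = α × (12 − 0.7).
3.3 = 11.3 α, so α = 0.29204.

0.292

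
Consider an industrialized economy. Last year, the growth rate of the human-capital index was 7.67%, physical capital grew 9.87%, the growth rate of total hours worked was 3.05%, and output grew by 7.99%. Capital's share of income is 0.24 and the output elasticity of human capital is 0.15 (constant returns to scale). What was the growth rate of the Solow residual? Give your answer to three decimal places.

Labor's share = 1 − 0.24 − 0.15 = 0.61.
Physical capital: 0.24 × 9.87 = 2.3688 pp.
The human-capital index: 0.15 × 7.67 = 1.1505 pp.
Total hours worked: 0.61 × 3.05 = 1.8605 pp.
TFP growth = 7.99 − 5.3798 = 2.6102%.

The Solow residual growth was 2.610%.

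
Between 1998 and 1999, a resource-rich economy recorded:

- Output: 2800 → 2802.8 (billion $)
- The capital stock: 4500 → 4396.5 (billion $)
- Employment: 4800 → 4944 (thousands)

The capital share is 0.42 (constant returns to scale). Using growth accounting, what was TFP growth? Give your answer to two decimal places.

Output growth = (2802.8 − 2800) / 2800 = 0.1%.
The capital stock growth = (4396.5 − 4500) / 4500 = -2.3%.
Employment growth = (4944 − 4800) / 4800 = 3%.
Labor's share = 1 − 0.42 = 0.58.
The capital stock: 0.42 × (-2.3) = -0.966 pp.
Employment: 0.58 × 3 = 1.74 pp.
TFP growth = 0.1 − 0.774 = -0.674%.

-0.67%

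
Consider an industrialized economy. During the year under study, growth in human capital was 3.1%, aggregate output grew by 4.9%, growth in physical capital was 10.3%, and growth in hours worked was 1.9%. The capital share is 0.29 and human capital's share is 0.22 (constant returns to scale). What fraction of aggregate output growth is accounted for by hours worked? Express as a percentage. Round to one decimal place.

19.0%

Labor's share = 1 − 0.29 − 0.22 = 0.49.
Hours worked contributed 0.49 × 1.9 = 0.931 pp.
Share of growth = 0.931 / 4.9 × 100 = 19%.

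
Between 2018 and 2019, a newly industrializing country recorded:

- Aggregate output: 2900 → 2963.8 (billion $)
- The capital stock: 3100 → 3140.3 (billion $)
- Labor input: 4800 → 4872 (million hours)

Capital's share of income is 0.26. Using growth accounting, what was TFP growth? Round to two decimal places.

Aggregate output growth = (2963.8 − 2900) / 2900 = 2.2%.
The capital stock growth = (3140.3 − 3100) / 3100 = 1.3%.
Labor input growth = (4872 − 4800) / 4800 = 1.5%.
Labor's share = 1 − 0.26 = 0.74.
The capital stock: 0.26 × 1.3 = 0.338 pp.
Labor input: 0.74 × 1.5 = 1.11 pp.
TFP growth = 2.2 − 1.448 = 0.752%.

TFP grew 0.75%.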